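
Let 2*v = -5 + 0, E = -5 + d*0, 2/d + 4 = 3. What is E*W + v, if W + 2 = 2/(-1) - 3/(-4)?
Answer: 55/4 ≈ 13.750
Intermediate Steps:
d = -2 (d = 2/(-4 + 3) = 2/(-1) = 2*(-1) = -2)
W = -13/4 (W = -2 + (2/(-1) - 3/(-4)) = -2 + (2*(-1) - 3*(-1/4)) = -2 + (-2 + 3/4) = -2 - 5/4 = -13/4 ≈ -3.2500)
E = -5 (E = -5 - 2*0 = -5 + 0 = -5)
v = -5/2 (v = (-5 + 0)/2 = (1/2)*(-5) = -5/2 ≈ -2.5000)
E*W + v = -5*(-13/4) - 5/2 = 65/4 - 5/2 = 55/4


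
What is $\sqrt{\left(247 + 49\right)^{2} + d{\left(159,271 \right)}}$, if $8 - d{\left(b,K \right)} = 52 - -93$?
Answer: $\sqrt{87479} \approx 295.77$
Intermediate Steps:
$d{\left(b,K \right)} = -137$ ($d{\left(b,K \right)} = 8 - \left(52 - -93\right) = 8 - \left(52 + 93\right) = 8 - 145 = -137$)
$\sqrt{\left(247 + 49\right)^{2} + d{\left(159,271 \right)}} = \sqrt{\left(247 + 49\right)^{2} - 137} = \sqrt{296^{2} - 137} = \sqrt{87616 - 137} = \sqrt{87479}$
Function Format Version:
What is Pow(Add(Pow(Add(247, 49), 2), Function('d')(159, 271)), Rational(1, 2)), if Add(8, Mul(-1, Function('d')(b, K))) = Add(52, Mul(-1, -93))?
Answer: Pow(87479, Rational(1, 2)) ≈ 295.77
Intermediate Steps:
Function('d')(b, K) = -137 (Function('d')(b, K) = Add(8, Mul(-1, Add(52, Mul(-1, -93)))) = Add(8, Mul(-1, Add(52, 93))) = Add(8, Mul(-1, 145)) = Add(8, -145) = -137)
Pow(Add(Pow(Add(247, 49), 2), Function('d')(159, 271)), Rational(1, 2)) = Pow(Add(Pow(Add(247, 49), 2), -137), Rational(1, 2)) = Pow(Add(Pow(296, 2), -137), Rational(1, 2)) = Pow(Add(87616, -137), Rational(1, 2)) = Pow(87479, Rational(1, 2))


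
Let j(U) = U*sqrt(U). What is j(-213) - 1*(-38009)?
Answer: 38009 - 213*I*sqrt(213) ≈ 38009.0 - 3108.6*I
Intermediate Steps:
j(U) = U**(3/2)
j(-213) - 1*(-38009) = (-213)**(3/2) - 1*(-38009) = -213*I*sqrt(213) + 38009 = 38009 - 213*I*sqrt(213)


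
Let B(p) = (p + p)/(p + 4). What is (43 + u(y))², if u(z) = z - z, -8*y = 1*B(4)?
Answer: 1849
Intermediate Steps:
B(p) = 2*p/(4 + p) (B(p) = (2*p)/(4 + p) = 2*p/(4 + p))
y = -⅛ (y = -2*4/(4 + 4)/8 = -2*4/8/8 = -2*4*(⅛)/8 = -1/8 = -⅛*1 = -⅛ ≈ -0.12500)
u(z) = 0
(43 + u(y))² = (43 + 0)² = 43² = 1849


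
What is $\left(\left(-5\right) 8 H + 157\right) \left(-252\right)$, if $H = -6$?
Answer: $-100044$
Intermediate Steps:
$\left(\left(-5\right) 8 H + 157\right) \left(-252\right) = \left(\left(-5\right) 8 \left(-6\right) + 157\right) \left(-252\right) = \left(\left(-40\right) \left(-6\right) + 157\right) \left(-252\right) = \left(240 + 157\right) \left(-252\right) = 397 \left(-252\right) = -100044$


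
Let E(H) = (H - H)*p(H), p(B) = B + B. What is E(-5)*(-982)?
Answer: 0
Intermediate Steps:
p(B) = 2*B
E(H) = 0 (E(H) = (H - H)*(2*H) = 0*(2*H) = 0)
E(-5)*(-982) = 0*(-982) = 0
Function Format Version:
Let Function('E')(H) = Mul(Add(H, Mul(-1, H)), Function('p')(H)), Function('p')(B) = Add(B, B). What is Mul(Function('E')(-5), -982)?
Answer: 0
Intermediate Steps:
Function('p')(B) = Mul(2, B)
Function('E')(H) = 0 (Function('E')(H) = Mul(Add(H, Mul(-1, H)), Mul(2, H)) = Mul(0, Mul(2, H)) = 0)
Mul(Function('E')(-5), -982) = Mul(0, -982) = 0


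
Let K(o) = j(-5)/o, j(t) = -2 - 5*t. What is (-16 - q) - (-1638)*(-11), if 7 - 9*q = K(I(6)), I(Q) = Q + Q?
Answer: -1947733/108 ≈ -18035.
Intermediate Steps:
I(Q) = 2*Q
K(o) = 23/o (K(o) = (-2 - 5*(-5))/o = (-2 + 25)/o = 23/o)
q = 61/108 (q = 7/9 - 23/(9*(2*6)) = 7/9 - 23/(9*12) = 7/9 - ⅑*23/12 = 7/9 - 23/108 = 61/108 ≈ 0.56481)
(-16 - q) - (-1638)*(-11) = (-16 - 1*61/108) - (-1638)*(-11) = (-16 - 61/108) - 273*66 = -1789/108 - 18018 = -1947733/108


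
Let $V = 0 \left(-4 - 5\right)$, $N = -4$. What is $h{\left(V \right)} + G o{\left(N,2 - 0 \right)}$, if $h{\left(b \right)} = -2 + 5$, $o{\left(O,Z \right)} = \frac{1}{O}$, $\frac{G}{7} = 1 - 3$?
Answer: $\frac{13}{2} \approx 6.5$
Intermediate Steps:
$G = -14$ ($G = 7 \left(1 - 3\right) = 7 \left(-2\right) = -14$)
$V = 0$ ($V = 0 \left(-9\right) = 0$)
$h{\left(b \right)} = 3$
$h{\left(V \right)} + G o{\left(N,2 - 0 \right)} = 3 - \frac{14}{-4} = 3 - - \frac{7}{2} = 3 + \frac{7}{2} = \frac{13}{2}$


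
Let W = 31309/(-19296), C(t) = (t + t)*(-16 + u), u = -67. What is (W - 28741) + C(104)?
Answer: -887743789/19296 ≈ -46007.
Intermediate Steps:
C(t) = -166*t (C(t) = (t + t)*(-16 - 67) = (2*t)*(-83) = -166*t)
W = -31309/19296 (W = 31309*(-1/19296) = -31309/19296 ≈ -1.6226)
(W - 28741) + C(104) = (-31309/19296 - 28741) - 166*104 = -554617645/19296 - 17264 = -887743789/19296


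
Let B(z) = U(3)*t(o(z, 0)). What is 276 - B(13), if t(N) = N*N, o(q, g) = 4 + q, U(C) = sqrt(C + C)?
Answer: 276 - 289*sqrt(6) ≈ -431.90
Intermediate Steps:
U(C) = sqrt(2)*sqrt(C) (U(C) = sqrt(2*C) = sqrt(2)*sqrt(C))
t(N) = N**2
B(z) = sqrt(6)*(4 + z)**2 (B(z) = (sqrt(2)*sqrt(3))*(4 + z)**2 = sqrt(6)*(4 + z)**2)
276 - B(13) = 276 - sqrt(6)*(4 + 13)**2 = 276 - sqrt(6)*17**2 = 276 - sqrt(6)*289 = 276 - 289*sqrt(6)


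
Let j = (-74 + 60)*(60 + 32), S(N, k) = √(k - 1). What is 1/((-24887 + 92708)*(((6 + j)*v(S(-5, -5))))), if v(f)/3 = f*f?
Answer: 1/1565037396 ≈ 6.3896e-10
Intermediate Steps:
S(N, k) = √(-1 + k)
v(f) = 3*f² (v(f) = 3*(f*f) = 3*f²)
j = -1288 (j = -14*92 = -1288)
1/((-24887 + 92708)*(((6 + j)*v(S(-5, -5))))) = 1/((-24887 + 92708)*(((6 - 1288)*(3*(√(-1 - 5))²)))) = 1/(67821*((-3846*(√(-6))²))) = 1/(67821*((-3846*(I*√6)²))) = 1/(67821*((-3846*(-6)))) = 1/(67821*((-1282*(-18)))) = (1/67821)/23076 = (1/67821)*(1/23076) = 1/1565037396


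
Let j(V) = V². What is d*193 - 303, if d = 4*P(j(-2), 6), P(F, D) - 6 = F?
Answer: 7417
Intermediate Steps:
P(F, D) = 6 + F
d = 40 (d = 4*(6 + (-2)²) = 4*(6 + 4) = 4*10 = 40)
d*193 - 303 = 40*193 - 303 = 7720 - 303 = 7417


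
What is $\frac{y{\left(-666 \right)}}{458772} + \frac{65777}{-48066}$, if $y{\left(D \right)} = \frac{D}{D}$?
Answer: $- \frac{5029432963}{3675222492} \approx -1.3685$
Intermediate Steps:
$y{\left(D \right)} = 1$
$\frac{y{\left(-666 \right)}}{458772} + \frac{65777}{-48066} = 1 \cdot \frac{1}{458772} + \frac{65777}{-48066} = 1 \cdot \frac{1}{458772} + 65777 \left(- \frac{1}{48066}\right) = \frac{1}{458772} - \frac{65777}{48066} = - \frac{5029432963}{3675222492}$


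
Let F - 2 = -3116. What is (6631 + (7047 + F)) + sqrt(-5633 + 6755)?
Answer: 10564 + sqrt(1122) ≈ 10598.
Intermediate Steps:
F = -3114 (F = 2 - 3116 = -3114)
(6631 + (7047 + F)) + sqrt(-5633 + 6755) = (6631 + (7047 - 3114)) + sqrt(-5633 + 6755) = (6631 + 3933) + sqrt(1122) = 10564 + sqrt(1122)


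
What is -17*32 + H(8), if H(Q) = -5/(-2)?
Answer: -1083/2 ≈ -541.50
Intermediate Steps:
H(Q) = 5/2 (H(Q) = -5*(-½) = 5/2)
-17*32 + H(8) = -17*32 + 5/2 = -544 + 5/2 = -1083/2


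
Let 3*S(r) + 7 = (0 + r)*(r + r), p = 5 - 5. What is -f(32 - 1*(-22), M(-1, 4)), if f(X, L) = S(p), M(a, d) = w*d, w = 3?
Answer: 7/3 ≈ 2.3333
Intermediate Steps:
M(a, d) = 3*d
p = 0
S(r) = -7/3 + 2*r²/3 (S(r) = -7/3 + ((0 + r)*(r + r))/3 = -7/3 + (r*(2*r))/3 = -7/3 + (2*r²)/3 = -7/3 + 2*r²/3)
f(X, L) = -7/3 (f(X, L) = -7/3 + (⅔)*0² = -7/3 + (⅔)*0 = -7/3 + 0 = -7/3)
-f(32 - 1*(-22), M(-1, 4)) = -1*(-7/3) = 7/3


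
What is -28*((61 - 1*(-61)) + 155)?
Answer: -7756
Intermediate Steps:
-28*((61 - 1*(-61)) + 155) = -28*((61 + 61) + 155) = -28*(122 + 155) = -28*277 = -7756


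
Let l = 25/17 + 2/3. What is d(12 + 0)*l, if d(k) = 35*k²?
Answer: 183120/17 ≈ 10772.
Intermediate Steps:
l = 109/51 (l = 25*(1/17) + 2*(⅓) = 25/17 + ⅔ = 109/51 ≈ 2.1373)
d(12 + 0)*l = (35*(12 + 0)²)*(109/51) = (35*12²)*(109/51) = (35*144)*(109/51) = 5040*(109/51) = 183120/17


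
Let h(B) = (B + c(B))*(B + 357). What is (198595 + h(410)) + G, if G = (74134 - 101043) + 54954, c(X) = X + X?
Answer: 1170050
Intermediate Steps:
c(X) = 2*X
G = 28045 (G = -26909 + 54954 = 28045)
h(B) = 3*B*(357 + B) (h(B) = (B + 2*B)*(B + 357) = (3*B)*(357 + B) = 3*B*(357 + B))
(198595 + h(410)) + G = (198595 + 3*410*(357 + 410)) + 28045 = (198595 + 3*410*767) + 28045 = (198595 + 943410) + 28045 = 1142005 + 28045 = 1170050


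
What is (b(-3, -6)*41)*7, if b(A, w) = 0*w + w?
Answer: -1722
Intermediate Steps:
b(A, w) = w (b(A, w) = 0 + w = w)
(b(-3, -6)*41)*7 = -6*41*7 = -246*7 = -1722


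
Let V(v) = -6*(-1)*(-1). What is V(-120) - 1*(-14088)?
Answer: 14082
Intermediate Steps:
V(v) = -6 (V(v) = 6*(-1) = -6)
V(-120) - 1*(-14088) = -6 - 1*(-14088) = -6 + 14088 = 14082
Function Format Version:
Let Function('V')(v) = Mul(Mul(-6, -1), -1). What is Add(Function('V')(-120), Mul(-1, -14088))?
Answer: 14082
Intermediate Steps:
Function('V')(v) = -6 (Function('V')(v) = Mul(6, -1) = -6)
Add(Function('V')(-120), Mul(-1, -14088)) = Add(-6, Mul(-1, -14088)) = Add(-6, 14088) = 14082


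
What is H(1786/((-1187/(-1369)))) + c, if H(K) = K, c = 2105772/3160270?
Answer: 3864733575272/1875620245 ≈ 2060.5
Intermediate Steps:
c = 1052886/1580135 (c = 2105772*(1/3160270) = 1052886/1580135 ≈ 0.66633)
H(1786/((-1187/(-1369)))) + c = 1786/((-1187/(-1369))) + 1052886/1580135 = 1786/((-1187*(-1/1369))) + 1052886/1580135 = 1786/(1187/1369) + 1052886/1580135 = 1786*(1369/1187) + 1052886/1580135 = 2445034/1187 + 1052886/1580135 = 3864733575272/1875620245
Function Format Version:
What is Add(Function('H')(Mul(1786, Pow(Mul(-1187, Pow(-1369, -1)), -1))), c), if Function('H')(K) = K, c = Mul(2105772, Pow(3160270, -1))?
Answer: Rational(3864733575272, 1875620245) ≈ 2060.5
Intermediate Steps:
c = Rational(1052886, 1580135) (c = Mul(2105772, Rational(1, 3160270)) = Rational(1052886, 1580135) ≈ 0.66633)
Add(Function('H')(Mul(1786, Pow(Mul(-1187, Pow(-1369, -1)), -1))), c) = Add(Mul(1786, Pow(Mul(-1187, Pow(-1369, -1)), -1)), Rational(1052886, 1580135)) = Add(Mul(1786, Pow(Mul(-1187, Rational(-1, 1369)), -1)), Rational(1052886, 1580135)) = Add(Mul(1786, Pow(Rational(1187, 1369), -1)), Rational(1052886, 1580135)) = Add(Mul(1786, Rational(1369, 1187)), Rational(1052886, 1580135)) = Add(Rational(2445034, 1187), Rational(1052886, 1580135)) = Rational(3864733575272, 1875620245)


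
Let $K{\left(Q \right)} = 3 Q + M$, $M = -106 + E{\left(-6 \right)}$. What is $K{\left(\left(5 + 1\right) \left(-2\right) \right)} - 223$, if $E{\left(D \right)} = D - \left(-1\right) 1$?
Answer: $-370$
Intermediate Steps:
$E{\left(D \right)} = 1 + D$ ($E{\left(D \right)} = D - -1 = D + 1 = 1 + D$)
$M = -111$ ($M = -106 + \left(1 - 6\right) = -106 - 5 = -111$)
$K{\left(Q \right)} = -111 + 3 Q$ ($K{\left(Q \right)} = 3 Q - 111 = -111 + 3 Q$)
$K{\left(\left(5 + 1\right) \left(-2\right) \right)} - 223 = \left(-111 + 3 \left(5 + 1\right) \left(-2\right)\right) - 223 = \left(-111 + 3 \cdot 6 \left(-2\right)\right) - 223 = \left(-111 + 3 \left(-12\right)\right) - 223 = \left(-111 - 36\right) - 223 = -147 - 223 = -370$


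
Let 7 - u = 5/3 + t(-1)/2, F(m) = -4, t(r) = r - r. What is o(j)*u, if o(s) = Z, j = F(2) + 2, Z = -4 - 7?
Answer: -176/3 ≈ -58.667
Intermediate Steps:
t(r) = 0
Z = -11
u = 16/3 (u = 7 - (5/3 + 0/2) = 7 - (5*(1/3) + 0*(1/2)) = 7 - (5/3 + 0) = 7 - 1*5/3 = 7 - 5/3 = 16/3 ≈ 5.3333)
j = -2 (j = -4 + 2 = -2)
o(s) = -11
o(j)*u = -11*16/3 = -176/3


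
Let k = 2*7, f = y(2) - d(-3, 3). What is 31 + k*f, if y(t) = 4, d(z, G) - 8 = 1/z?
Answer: -61/3 ≈ -20.333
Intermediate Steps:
d(z, G) = 8 + 1/z
f = -11/3 (f = 4 - (8 + 1/(-3)) = 4 - (8 - ⅓) = 4 - 1*23/3 = 4 - 23/3 = -11/3 ≈ -3.6667)
k = 14
31 + k*f = 31 + 14*(-11/3) = 31 - 154/3 = -61/3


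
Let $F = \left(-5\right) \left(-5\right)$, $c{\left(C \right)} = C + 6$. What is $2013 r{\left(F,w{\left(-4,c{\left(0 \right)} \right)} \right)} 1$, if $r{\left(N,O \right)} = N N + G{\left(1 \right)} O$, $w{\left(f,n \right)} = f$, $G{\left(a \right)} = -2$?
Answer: $1274229$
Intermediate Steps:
$c{\left(C \right)} = 6 + C$
$F = 25$
$r{\left(N,O \right)} = N^{2} - 2 O$ ($r{\left(N,O \right)} = N N - 2 O = N^{2} - 2 O$)
$2013 r{\left(F,w{\left(-4,c{\left(0 \right)} \right)} \right)} 1 = 2013 \left(25^{2} - -8\right) 1 = 2013 \left(625 + 8\right) 1 = 2013 \cdot 633 \cdot 1 = 2013 \cdot 633 = 1274229$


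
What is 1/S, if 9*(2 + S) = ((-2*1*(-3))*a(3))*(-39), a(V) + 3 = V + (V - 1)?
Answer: -1/54 ≈ -0.018519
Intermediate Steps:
a(V) = -4 + 2*V (a(V) = -3 + (V + (V - 1)) = -3 + (V + (-1 + V)) = -3 + (-1 + 2*V) = -4 + 2*V)
S = -54 (S = -2 + (((-2*1*(-3))*(-4 + 2*3))*(-39))/9 = -2 + (((-2*(-3))*(-4 + 6))*(-39))/9 = -2 + ((6*2)*(-39))/9 = -2 + (12*(-39))/9 = -2 + (1/9)*(-468) = -2 - 52 = -54)
1/S = 1/(-54) = -1/54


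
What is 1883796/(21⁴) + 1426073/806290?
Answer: 598743326651/52269361830 ≈ 11.455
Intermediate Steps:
1883796/(21⁴) + 1426073/806290 = 1883796/194481 + 1426073*(1/806290) = 1883796*(1/194481) + 1426073/806290 = 627932/64827 + 1426073/806290 = 598743326651/52269361830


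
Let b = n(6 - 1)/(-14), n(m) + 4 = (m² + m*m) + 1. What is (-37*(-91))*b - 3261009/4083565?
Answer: -92323675973/8167130 ≈ -11304.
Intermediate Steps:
n(m) = -3 + 2*m² (n(m) = -4 + ((m² + m*m) + 1) = -4 + ((m² + m²) + 1) = -4 + (2*m² + 1) = -4 + (1 + 2*m²) = -3 + 2*m²)
b = -47/14 (b = (-3 + 2*(6 - 1)²)/(-14) = (-3 + 2*5²)*(-1/14) = (-3 + 2*25)*(-1/14) = (-3 + 50)*(-1/14) = 47*(-1/14) = -47/14 ≈ -3.3571)
(-37*(-91))*b - 3261009/4083565 = -37*(-91)*(-47/14) - 3261009/4083565 = 3367*(-47/14) - 3261009/4083565 = -22607/2 - 1*3261009/4083565 = -22607/2 - 3261009/4083565 = -92323675973/8167130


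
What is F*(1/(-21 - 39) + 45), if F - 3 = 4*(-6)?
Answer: -18893/20 ≈ -944.65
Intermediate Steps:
F = -21 (F = 3 + 4*(-6) = 3 - 24 = -21)
F*(1/(-21 - 39) + 45) = -21*(1/(-21 - 39) + 45) = -21*(1/(-60) + 45) = -21*(-1/60 + 45) = -21*2699/60 = -18893/20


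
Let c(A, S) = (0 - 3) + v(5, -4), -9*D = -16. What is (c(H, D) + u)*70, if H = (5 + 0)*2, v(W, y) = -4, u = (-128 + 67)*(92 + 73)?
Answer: -705040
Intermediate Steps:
u = -10065 (u = -61*165 = -10065)
D = 16/9 (D = -1/9*(-16) = 16/9 ≈ 1.7778)
H = 10 (H = 5*2 = 10)
c(A, S) = -7 (c(A, S) = (0 - 3) - 4 = -3 - 4 = -7)
(c(H, D) + u)*70 = (-7 - 10065)*70 = -10072*70 = -705040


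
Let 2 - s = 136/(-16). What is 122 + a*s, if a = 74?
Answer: 899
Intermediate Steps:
s = 21/2 (s = 2 - 136/(-16) = 2 - 136*(-1)/16 = 2 - 1*(-17/2) = 2 + 17/2 = 21/2 ≈ 10.500)
122 + a*s = 122 + 74*(21/2) = 122 + 777 = 899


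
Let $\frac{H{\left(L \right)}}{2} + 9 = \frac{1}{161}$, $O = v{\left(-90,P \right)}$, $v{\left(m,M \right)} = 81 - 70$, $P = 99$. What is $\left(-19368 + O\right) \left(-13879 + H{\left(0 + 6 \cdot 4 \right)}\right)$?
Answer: $\frac{43309642155}{161} \approx 2.69 \cdot 10^{8}$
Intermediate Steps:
$v{\left(m,M \right)} = 11$
$O = 11$
$H{\left(L \right)} = - \frac{2896}{161}$ ($H{\left(L \right)} = -18 + \frac{2}{161} = - \frac{2896}{161}$)
$\left(-19368 + O\right) \left(-13879 + H{\left(0 + 6 \cdot 4 \right)}\right) = \left(-19368 + 11\right) \left(-13879 - \frac{2896}{161}\right) = \left(-19357\right) \left(- \frac{2237415}{161}\right) = \frac{43309642155}{161}$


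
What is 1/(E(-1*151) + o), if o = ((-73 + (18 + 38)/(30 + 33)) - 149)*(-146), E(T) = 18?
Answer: 9/290702 ≈ 3.0960e-5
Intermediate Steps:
o = 290540/9 (o = ((-73 + 56/63) - 149)*(-146) = ((-73 + 56*(1/63)) - 149)*(-146) = ((-73 + 8/9) - 149)*(-146) = (-649/9 - 149)*(-146) = -1990/9*(-146) = 290540/9 ≈ 32282.)
1/(E(-1*151) + o) = 1/(18 + 290540/9) = 1/(290702/9) = 9/290702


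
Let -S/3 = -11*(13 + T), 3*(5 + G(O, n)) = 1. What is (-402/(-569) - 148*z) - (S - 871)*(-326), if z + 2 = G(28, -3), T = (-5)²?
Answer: 214818052/1707 ≈ 1.2585e+5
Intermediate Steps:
T = 25
G(O, n) = -14/3 (G(O, n) = -5 + (⅓)*1 = -5 + ⅓ = -14/3)
z = -20/3 (z = -2 - 14/3 = -20/3 ≈ -6.6667)
S = 1254 (S = -(-33)*(13 + 25) = -(-33)*38 = -3*(-418) = 1254)
(-402/(-569) - 148*z) - (S - 871)*(-326) = (-402/(-569) - 148*(-20/3)) - (1254 - 871)*(-326) = (-402*(-1/569) + 2960/3) - 383*(-326) = (402/569 + 2960/3) - 1*(-124858) = 1685446/1707 + 124858 = 214818052/1707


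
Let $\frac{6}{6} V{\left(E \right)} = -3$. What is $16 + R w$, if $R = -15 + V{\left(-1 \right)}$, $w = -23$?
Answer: $430$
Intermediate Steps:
$V{\left(E \right)} = -3$
$R = -18$ ($R = -15 - 3 = -18$)
$16 + R w = 16 - -414 = 16 + 414 = 430$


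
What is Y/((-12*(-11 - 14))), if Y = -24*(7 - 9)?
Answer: 4/25 ≈ 0.16000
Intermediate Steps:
Y = 48 (Y = -24*(-2) = 48)
Y/((-12*(-11 - 14))) = 48/((-12*(-11 - 14))) = 48/((-12*(-25))) = 48/300 = 48*(1/300) = 4/25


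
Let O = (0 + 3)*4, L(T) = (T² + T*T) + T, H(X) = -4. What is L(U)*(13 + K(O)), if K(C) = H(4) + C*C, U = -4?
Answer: 4284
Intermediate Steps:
L(T) = T + 2*T² (L(T) = (T² + T²) + T = 2*T² + T = T + 2*T²)
O = 12 (O = 3*4 = 12)
K(C) = -4 + C² (K(C) = -4 + C*C = -4 + C²)
L(U)*(13 + K(O)) = (-4*(1 + 2*(-4)))*(13 + (-4 + 12²)) = (-4*(1 - 8))*(13 + (-4 + 144)) = (-4*(-7))*(13 + 140) = 28*153 = 4284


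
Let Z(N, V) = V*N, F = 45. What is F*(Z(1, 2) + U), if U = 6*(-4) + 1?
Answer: -945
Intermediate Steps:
U = -23 (U = -24 + 1 = -23)
Z(N, V) = N*V
F*(Z(1, 2) + U) = 45*(1*2 - 23) = 45*(2 - 23) = 45*(-21) = -945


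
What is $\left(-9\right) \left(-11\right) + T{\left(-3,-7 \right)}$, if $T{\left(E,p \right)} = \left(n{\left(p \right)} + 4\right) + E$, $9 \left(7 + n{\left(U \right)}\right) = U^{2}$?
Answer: $\frac{886}{9} \approx 98.444$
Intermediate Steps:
$n{\left(U \right)} = -7 + \frac{U^{2}}{9}$
$T{\left(E,p \right)} = -3 + E + \frac{p^{2}}{9}$ ($T{\left(E,p \right)} = \left(\left(-7 + \frac{p^{2}}{9}\right) + 4\right) + E = \left(-3 + \frac{p^{2}}{9}\right) + E = -3 + E + \frac{p^{2}}{9}$)
$\left(-9\right) \left(-11\right) + T{\left(-3,-7 \right)} = \left(-9\right) \left(-11\right) - \left(6 - \frac{49}{9}\right) = 99 - \frac{5}{9} = \frac{886}{9}$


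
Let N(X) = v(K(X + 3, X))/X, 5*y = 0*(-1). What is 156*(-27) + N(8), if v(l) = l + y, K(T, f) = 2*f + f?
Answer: -4209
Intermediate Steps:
y = 0 (y = (0*(-1))/5 = (⅕)*0 = 0)
K(T, f) = 3*f
v(l) = l (v(l) = l + 0 = l)
N(X) = 3 (N(X) = (3*X)/X = 3)
156*(-27) + N(8) = 156*(-27) + 3 = -4212 + 3 = -4209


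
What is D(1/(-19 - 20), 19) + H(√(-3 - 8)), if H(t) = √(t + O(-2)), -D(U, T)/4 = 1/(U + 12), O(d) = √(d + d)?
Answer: -156/467 + √I*√(2 + √11) ≈ 1.2964 + 1.6304*I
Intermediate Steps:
O(d) = √2*√d (O(d) = √(2*d) = √2*√d)
D(U, T) = -4/(12 + U) (D(U, T) = -4/(U + 12) = -4/(12 + U))
H(t) = √(t + 2*I) (H(t) = √(t + √2*√(-2)) = √(t + √2*(I*√2)) = √(t + 2*I))
D(1/(-19 - 20), 19) + H(√(-3 - 8)) = -4/(12 + 1/(-19 - 20)) + √(√(-3 - 8) + 2*I) = -4/(12 + 1/(-39)) + √(√(-11) + 2*I) = -4/(12 - 1/39) + √(I*√11 + 2*I) = -4/467/39 + √(2*I + I*√11) = -4*39/467 + √(2*I + I*√11) = -156/467 + √(2*I + I*√11)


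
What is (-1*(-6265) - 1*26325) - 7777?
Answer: -27837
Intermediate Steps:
(-1*(-6265) - 1*26325) - 7777 = (6265 - 26325) - 7777 = -20060 - 7777 = -27837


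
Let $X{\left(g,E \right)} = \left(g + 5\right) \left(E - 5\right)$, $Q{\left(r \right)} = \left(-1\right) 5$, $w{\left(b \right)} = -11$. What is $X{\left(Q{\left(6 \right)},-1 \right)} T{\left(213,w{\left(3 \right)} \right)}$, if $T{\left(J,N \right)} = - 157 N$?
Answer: $0$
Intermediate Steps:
$Q{\left(r \right)} = -5$
$X{\left(g,E \right)} = \left(-5 + E\right) \left(5 + g\right)$ ($X{\left(g,E \right)} = \left(5 + g\right) \left(-5 + E\right) = \left(-5 + E\right) \left(5 + g\right)$)
$X{\left(Q{\left(6 \right)},-1 \right)} T{\left(213,w{\left(3 \right)} \right)} = \left(-25 - -25 + 5 \left(-1\right) - -5\right) \left(\left(-157\right) \left(-11\right)\right) = \left(-25 + 25 - 5 + 5\right) 1727 = 0 \cdot 1727 = 0$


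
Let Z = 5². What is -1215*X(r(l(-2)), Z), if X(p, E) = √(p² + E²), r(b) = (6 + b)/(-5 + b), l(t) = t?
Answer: -1215*√30641/7 ≈ -30383.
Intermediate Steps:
Z = 25
r(b) = (6 + b)/(-5 + b)
X(p, E) = √(E² + p²)
-1215*X(r(l(-2)), Z) = -1215*√(25² + ((6 - 2)/(-5 - 2))²) = -1215*√(625 + (4/(-7))²) = -1215*√(625 + (-⅐*4)²) = -1215*√(625 + (-4/7)²) = -1215*√(625 + 16/49) = -1215*√30641/7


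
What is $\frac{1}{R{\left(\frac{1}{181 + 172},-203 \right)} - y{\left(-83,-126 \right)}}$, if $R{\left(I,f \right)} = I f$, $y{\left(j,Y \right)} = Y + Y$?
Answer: $\frac{353}{88753} \approx 0.0039773$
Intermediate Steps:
$y{\left(j,Y \right)} = 2 Y$
$\frac{1}{R{\left(\frac{1}{181 + 172},-203 \right)} - y{\left(-83,-126 \right)}} = \frac{1}{\frac{1}{181 + 172} \left(-203\right) - 2 \left(-126\right)} = \frac{1}{\frac{1}{353} \left(-203\right) - -252} = \frac{1}{\frac{1}{353} \left(-203\right) + 252} = \frac{1}{- \frac{203}{353} + 252} = \frac{1}{\frac{88753}{353}} = \frac{353}{88753}$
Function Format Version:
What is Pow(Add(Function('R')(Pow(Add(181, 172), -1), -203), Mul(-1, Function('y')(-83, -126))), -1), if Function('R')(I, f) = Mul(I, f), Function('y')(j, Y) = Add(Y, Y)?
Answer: Rational(353, 88753) ≈ 0.0039773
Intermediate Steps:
Function('y')(j, Y) = Mul(2, Y)
Pow(Add(Function('R')(Pow(Add(181, 172), -1), -203), Mul(-1, Function('y')(-83, -126))), -1) = Pow(Add(Mul(Pow(Add(181, 172), -1), -203), Mul(-1, Mul(2, -126))), -1) = Pow(Add(Mul(Pow(353, -1), -203), Mul(-1, -252)), -1) = Pow(Add(Mul(Rational(1, 353), -203), 252), -1) = Pow(Add(Rational(-203, 353), 252), -1) = Pow(Rational(88753, 353), -1) = Rational(353, 88753)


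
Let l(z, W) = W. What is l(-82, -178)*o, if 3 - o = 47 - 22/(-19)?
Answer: 152724/19 ≈ 8038.1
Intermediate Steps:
o = -858/19 (o = 3 - (47 - 22/(-19)) = 3 - (47 - 22*(-1/19)) = 3 - (47 + 22/19) = 3 - 1*915/19 = 3 - 915/19 = -858/19 ≈ -45.158)
l(-82, -178)*o = -178*(-858/19) = 152724/19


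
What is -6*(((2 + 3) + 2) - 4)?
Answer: -18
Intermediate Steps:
-6*(((2 + 3) + 2) - 4) = -6*((5 + 2) - 4) = -6*(7 - 4) = -6*3 = -18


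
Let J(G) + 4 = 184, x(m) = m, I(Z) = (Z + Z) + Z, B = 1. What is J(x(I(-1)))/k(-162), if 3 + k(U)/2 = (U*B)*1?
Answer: -6/11 ≈ -0.54545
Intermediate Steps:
I(Z) = 3*Z (I(Z) = 2*Z + Z = 3*Z)
J(G) = 180 (J(G) = -4 + 184 = 180)
k(U) = -6 + 2*U (k(U) = -6 + 2*((U*1)*1) = -6 + 2*(U*1) = -6 + 2*U)
J(x(I(-1)))/k(-162) = 180/(-6 + 2*(-162)) = 180/(-6 - 324) = 180/(-330) = 180*(-1/330) = -6/11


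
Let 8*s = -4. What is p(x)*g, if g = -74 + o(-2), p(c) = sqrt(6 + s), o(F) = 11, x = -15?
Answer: -63*sqrt(22)/2 ≈ -147.75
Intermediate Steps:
s = -1/2 (s = (1/8)*(-4) = -1/2 ≈ -0.50000)
p(c) = sqrt(22)/2 (p(c) = sqrt(6 - 1/2) = sqrt(11/2) = sqrt(22)/2)
g = -63 (g = -74 + 11 = -63)
p(x)*g = (sqrt(22)/2)*(-63) = -63*sqrt(22)/2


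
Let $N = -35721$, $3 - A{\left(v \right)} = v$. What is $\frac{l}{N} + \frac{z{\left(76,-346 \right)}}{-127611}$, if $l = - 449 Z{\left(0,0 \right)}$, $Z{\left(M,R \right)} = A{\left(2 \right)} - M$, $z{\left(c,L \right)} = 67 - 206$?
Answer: $\frac{6918062}{506488059} \approx 0.013659$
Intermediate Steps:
$z{\left(c,L \right)} = -139$
$A{\left(v \right)} = 3 - v$
$Z{\left(M,R \right)} = 1 - M$ ($Z{\left(M,R \right)} = \left(3 - 2\right) - M = 1 - M$)
$l = -449$ ($l = - 449 \left(1 - 0\right) = - 449 \left(1 + 0\right) = \left(-449\right) 1 = -449$)
$\frac{l}{N} + \frac{z{\left(76,-346 \right)}}{-127611} = - \frac{449}{-35721} - \frac{139}{-127611} = \left(-449\right) \left(- \frac{1}{35721}\right) - - \frac{139}{127611} = \frac{449}{35721} + \frac{139}{127611} = \frac{6918062}{506488059}$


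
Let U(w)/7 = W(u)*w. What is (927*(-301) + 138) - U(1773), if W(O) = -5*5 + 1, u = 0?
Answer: 18975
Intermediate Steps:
W(O) = -24 (W(O) = -25 + 1 = -24)
U(w) = -168*w (U(w) = 7*(-24*w) = -168*w)
(927*(-301) + 138) - U(1773) = (927*(-301) + 138) - (-168)*1773 = (-279027 + 138) - 1*(-297864) = -278889 + 297864 = 18975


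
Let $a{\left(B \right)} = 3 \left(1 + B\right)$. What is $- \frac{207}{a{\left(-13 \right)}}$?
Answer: $\frac{23}{4} \approx 5.75$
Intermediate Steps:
$a{\left(B \right)} = 3 + 3 B$
$- \frac{207}{a{\left(-13 \right)}} = - \frac{207}{3 + 3 \left(-13\right)} = - \frac{207}{3 - 39} = - \frac{207}{-36} = \left(-207\right) \left(- \frac{1}{36}\right) = \frac{23}{4}$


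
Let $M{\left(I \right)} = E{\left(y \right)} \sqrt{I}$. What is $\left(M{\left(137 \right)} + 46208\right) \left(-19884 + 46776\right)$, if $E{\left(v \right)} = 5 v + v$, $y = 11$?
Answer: $1242625536 + 1774872 \sqrt{137} \approx 1.2634 \cdot 10^{9}$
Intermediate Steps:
$E{\left(v \right)} = 6 v$
$M{\left(I \right)} = 66 \sqrt{I}$ ($M{\left(I \right)} = 6 \cdot 11 \sqrt{I} = 66 \sqrt{I}$)
$\left(M{\left(137 \right)} + 46208\right) \left(-19884 + 46776\right) = \left(66 \sqrt{137} + 46208\right) \left(-19884 + 46776\right) = \left(46208 + 66 \sqrt{137}\right) 26892 = 1242625536 + 1774872 \sqrt{137}$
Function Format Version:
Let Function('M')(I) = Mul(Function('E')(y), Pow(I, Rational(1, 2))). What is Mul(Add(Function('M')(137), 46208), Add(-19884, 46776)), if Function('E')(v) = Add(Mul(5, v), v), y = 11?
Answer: Add(1242625536, Mul(1774872, Pow(137, Rational(1, 2)))) ≈ 1.2634e+9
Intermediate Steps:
Function('E')(v) = Mul(6, v)
Function('M')(I) = Mul(66, Pow(I, Rational(1, 2))) (Function('M')(I) = Mul(Mul(6, 11), Pow(I, Rational(1, 2))) = Mul(66, Pow(I, Rational(1, 2))))
Mul(Add(Function('M')(137), 46208), Add(-19884, 46776)) = Mul(Add(Mul(66, Pow(137, Rational(1, 2))), 46208), Add(-19884, 46776)) = Mul(Add(46208, Mul(66, Pow(137, Rational(1, 2)))), 26892) = Add(1242625536, Mul(1774872, Pow(137, Rational(1, 2))))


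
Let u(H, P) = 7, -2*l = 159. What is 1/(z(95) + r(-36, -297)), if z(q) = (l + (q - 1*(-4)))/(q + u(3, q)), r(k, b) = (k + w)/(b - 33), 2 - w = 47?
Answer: 3740/1633 ≈ 2.2903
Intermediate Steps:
l = -159/2 (l = -½*159 = -159/2 ≈ -79.500)
w = -45 (w = 2 - 1*47 = 2 - 47 = -45)
r(k, b) = (-45 + k)/(-33 + b) (r(k, b) = (k - 45)/(b - 33) = (-45 + k)/(-33 + b))
z(q) = (-151/2 + q)/(7 + q) (z(q) = (-159/2 + (q - 1*(-4)))/(q + 7) = (-159/2 + (q + 4))/(7 + q) = (-159/2 + (4 + q))/(7 + q) = (-151/2 + q)/(7 + q))
1/(z(95) + r(-36, -297)) = 1/((-151/2 + 95)/(7 + 95) + (-45 - 36)/(-33 - 297)) = 1/((39/2)/102 - 81/(-330)) = 1/((1/102)*(39/2) - 1/330*(-81)) = 1/(13/68 + 27/110) = 1/(1633/3740) = 3740/1633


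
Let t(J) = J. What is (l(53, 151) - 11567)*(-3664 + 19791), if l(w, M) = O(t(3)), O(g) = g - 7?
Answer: -186605517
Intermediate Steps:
O(g) = -7 + g
l(w, M) = -4 (l(w, M) = -7 + 3 = -4)
(l(53, 151) - 11567)*(-3664 + 19791) = (-4 - 11567)*(-3664 + 19791) = -11571*16127 = -186605517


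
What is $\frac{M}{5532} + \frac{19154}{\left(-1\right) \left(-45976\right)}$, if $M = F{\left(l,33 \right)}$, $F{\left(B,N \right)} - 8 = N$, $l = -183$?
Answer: $\frac{6740309}{15896202} \approx 0.42402$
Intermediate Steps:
$F{\left(B,N \right)} = 8 + N$
$M = 41$ ($M = 8 + 33 = 41$)
$\frac{M}{5532} + \frac{19154}{\left(-1\right) \left(-45976\right)} = \frac{41}{5532} + \frac{19154}{\left(-1\right) \left(-45976\right)} = 41 \cdot \frac{1}{5532} + \frac{19154}{45976} = \frac{41}{5532} + 19154 \cdot \frac{1}{45976} = \frac{41}{5532} + \frac{9577}{22988} = \frac{6740309}{15896202}$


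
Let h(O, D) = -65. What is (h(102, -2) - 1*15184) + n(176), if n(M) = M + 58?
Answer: -15015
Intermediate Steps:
n(M) = 58 + M
(h(102, -2) - 1*15184) + n(176) = (-65 - 1*15184) + (58 + 176) = (-65 - 15184) + 234 = -15249 + 234 = -15015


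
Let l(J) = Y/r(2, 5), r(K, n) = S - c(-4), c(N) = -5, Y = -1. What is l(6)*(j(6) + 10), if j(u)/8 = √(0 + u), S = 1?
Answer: -5/3 - 4*√6/3 ≈ -4.9327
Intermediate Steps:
j(u) = 8*√u (j(u) = 8*√(0 + u) = 8*√u)
r(K, n) = 6 (r(K, n) = 1 - 1*(-5) = 1 + 5 = 6)
l(J) = -⅙ (l(J) = -1/6 = -1*⅙ = -⅙)
l(6)*(j(6) + 10) = -(8*√6 + 10)/6 = -(10 + 8*√6)/6 = -5/3 - 4*√6/3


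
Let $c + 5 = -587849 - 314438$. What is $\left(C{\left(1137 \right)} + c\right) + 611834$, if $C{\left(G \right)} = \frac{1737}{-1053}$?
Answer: $- \frac{33983779}{117} \approx -2.9046 \cdot 10^{5}$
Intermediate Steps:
$C{\left(G \right)} = - \frac{193}{117}$ ($C{\left(G \right)} = 1737 \left(- \frac{1}{1053}\right) = - \frac{193}{117}$)
$c = -902292$ ($c = -5 - 902287 = -902292$)
$\left(C{\left(1137 \right)} + c\right) + 611834 = \left(- \frac{193}{117} - 902292\right) + 611834 = - \frac{105568357}{117} + 611834 = - \frac{33983779}{117}$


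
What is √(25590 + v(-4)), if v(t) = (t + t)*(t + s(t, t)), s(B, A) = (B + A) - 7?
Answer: √25742 ≈ 160.44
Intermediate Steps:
s(B, A) = -7 + A + B (s(B, A) = (A + B) - 7 = -7 + A + B)
v(t) = 2*t*(-7 + 3*t) (v(t) = (t + t)*(t + (-7 + t + t)) = (2*t)*(t + (-7 + 2*t)) = (2*t)*(-7 + 3*t) = 2*t*(-7 + 3*t))
√(25590 + v(-4)) = √(25590 + 2*(-4)*(-7 + 3*(-4))) = √(25590 + 2*(-4)*(-7 - 12)) = √(25590 + 2*(-4)*(-19)) = √(25590 + 152) = √25742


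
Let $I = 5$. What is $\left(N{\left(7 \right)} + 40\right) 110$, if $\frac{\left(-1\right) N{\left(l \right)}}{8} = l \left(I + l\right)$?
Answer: $-69520$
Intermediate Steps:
$N{\left(l \right)} = - 8 l \left(5 + l\right)$
$\left(N{\left(7 \right)} + 40\right) 110 = \left(\left(-8\right) 7 \left(5 + 7\right) + 40\right) 110 = \left(\left(-8\right) 7 \cdot 12 + 40\right) 110 = \left(-672 + 40\right) 110 = \left(-632\right) 110 = -69520$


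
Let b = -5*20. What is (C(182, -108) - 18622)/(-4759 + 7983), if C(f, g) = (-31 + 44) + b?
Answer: -18709/3224 ≈ -5.8030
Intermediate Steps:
b = -100
C(f, g) = -87 (C(f, g) = (-31 + 44) - 100 = 13 - 100 = -87)
(C(182, -108) - 18622)/(-4759 + 7983) = (-87 - 18622)/(-4759 + 7983) = -18709/3224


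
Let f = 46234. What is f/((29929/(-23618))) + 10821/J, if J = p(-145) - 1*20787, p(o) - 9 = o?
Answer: -22847290208585/626204467 ≈ -36485.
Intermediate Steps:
p(o) = 9 + o
J = -20923 (J = (9 - 145) - 1*20787 = -136 - 20787 = -20923)
f/((29929/(-23618))) + 10821/J = 46234/((29929/(-23618))) + 10821/(-20923) = 46234/((29929*(-1/23618))) + 10821*(-1/20923) = 46234/(-29929/23618) - 10821/20923 = 46234*(-23618/29929) - 10821/20923 = -1091954612/29929 - 10821/20923 = -22847290208585/626204467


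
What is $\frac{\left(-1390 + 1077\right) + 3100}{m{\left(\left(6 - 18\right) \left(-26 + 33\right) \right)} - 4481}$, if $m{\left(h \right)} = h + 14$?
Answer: $- \frac{929}{1517} \approx -0.61239$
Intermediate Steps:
$m{\left(h \right)} = 14 + h$
$\frac{\left(-1390 + 1077\right) + 3100}{m{\left(\left(6 - 18\right) \left(-26 + 33\right) \right)} - 4481} = \frac{\left(-1390 + 1077\right) + 3100}{\left(14 + \left(6 - 18\right) \left(-26 + 33\right)\right) - 4481} = \frac{-313 + 3100}{\left(14 - 84\right) - 4481} = \frac{2787}{\left(14 - 84\right) - 4481} = \frac{2787}{-70 - 4481} = \frac{2787}{-4551} = 2787 \left(- \frac{1}{4551}\right) = - \frac{929}{1517}$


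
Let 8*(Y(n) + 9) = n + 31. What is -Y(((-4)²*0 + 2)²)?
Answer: 37/8 ≈ 4.6250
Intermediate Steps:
Y(n) = -41/8 + n/8 (Y(n) = -9 + (n + 31)/8 = -9 + (31 + n)/8 = -9 + (31/8 + n/8) = -41/8 + n/8)
-Y(((-4)²*0 + 2)²) = -(-41/8 + ((-4)²*0 + 2)²/8) = -(-41/8 + (16*0 + 2)²/8) = -(-41/8 + (0 + 2)²/8) = -(-41/8 + (⅛)*2²) = -(-41/8 + (⅛)*4) = -(-41/8 + ½) = -1*(-37/8) = 37/8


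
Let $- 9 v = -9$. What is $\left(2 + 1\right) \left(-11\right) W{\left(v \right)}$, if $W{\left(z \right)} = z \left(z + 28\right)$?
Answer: $-957$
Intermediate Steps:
$v = 1$ ($v = \left(- \frac{1}{9}\right) \left(-9\right) = 1$)
$W{\left(z \right)} = z \left(28 + z\right)$
$\left(2 + 1\right) \left(-11\right) W{\left(v \right)} = \left(2 + 1\right) \left(-11\right) 1 \left(28 + 1\right) = 3 \left(-11\right) 1 \cdot 29 = \left(-33\right) 29 = -957$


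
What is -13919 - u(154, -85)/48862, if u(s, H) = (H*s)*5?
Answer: -30911124/2221 ≈ -13918.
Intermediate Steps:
u(s, H) = 5*H*s
-13919 - u(154, -85)/48862 = -13919 - 5*(-85)*154/48862 = -13919 - (-65450)/48862 = -13919 - 1*(-2975/2221) = -13919 + 2975/2221 = -30911124/2221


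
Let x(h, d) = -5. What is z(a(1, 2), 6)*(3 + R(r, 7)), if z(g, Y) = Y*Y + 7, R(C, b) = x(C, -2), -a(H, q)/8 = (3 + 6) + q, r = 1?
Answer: -86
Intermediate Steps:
a(H, q) = -72 - 8*q (a(H, q) = -8*((3 + 6) + q) = -8*(9 + q) = -72 - 8*q)
R(C, b) = -5
z(g, Y) = 7 + Y² (z(g, Y) = Y² + 7 = 7 + Y²)
z(a(1, 2), 6)*(3 + R(r, 7)) = (7 + 6²)*(3 - 5) = (7 + 36)*(-2) = 43*(-2) = -86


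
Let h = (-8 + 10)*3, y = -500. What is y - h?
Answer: -506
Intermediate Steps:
h = 6 (h = 2*3 = 6)
y - h = -500 - 1*6 = -500 - 6 = -506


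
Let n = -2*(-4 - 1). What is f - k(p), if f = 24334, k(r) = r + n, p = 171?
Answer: 24153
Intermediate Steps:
n = 10 (n = -2*(-5) = 10)
k(r) = 10 + r (k(r) = r + 10 = 10 + r)
f - k(p) = 24334 - (10 + 171) = 24334 - 1*181 = 24334 - 181 = 24153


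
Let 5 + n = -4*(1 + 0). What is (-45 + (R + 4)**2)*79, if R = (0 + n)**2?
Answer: 567220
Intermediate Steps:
n = -9 (n = -5 - 4*(1 + 0) = -5 - 4*1 = -5 - 4 = -9)
R = 81 (R = (0 - 9)**2 = (-9)**2 = 81)
(-45 + (R + 4)**2)*79 = (-45 + (81 + 4)**2)*79 = (-45 + 85**2)*79 = (-45 + 7225)*79 = 7180*79 = 567220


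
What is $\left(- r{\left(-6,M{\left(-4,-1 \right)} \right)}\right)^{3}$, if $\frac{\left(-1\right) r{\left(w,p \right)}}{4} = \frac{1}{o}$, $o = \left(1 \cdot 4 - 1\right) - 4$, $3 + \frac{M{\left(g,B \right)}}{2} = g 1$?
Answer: $-64$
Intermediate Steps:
$M{\left(g,B \right)} = -6 + 2 g$ ($M{\left(g,B \right)} = -6 + 2 g 1 = -6 + 2 g$)
$o = -1$ ($o = \left(4 - 1\right) - 4 = 3 - 4 = -1$)
$r{\left(w,p \right)} = 4$ ($r{\left(w,p \right)} = - \frac{4}{-1} = \left(-4\right) \left(-1\right) = 4$)
$\left(- r{\left(-6,M{\left(-4,-1 \right)} \right)}\right)^{3} = \left(\left(-1\right) 4\right)^{3} = \left(-4\right)^{3} = -64$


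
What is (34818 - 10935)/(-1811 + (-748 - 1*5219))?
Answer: -23883/7778 ≈ -3.0706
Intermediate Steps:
(34818 - 10935)/(-1811 + (-748 - 1*5219)) = 23883/(-1811 + (-748 - 5219)) = 23883/(-1811 - 5967) = 23883/(-7778) = 23883*(-1/7778) = -23883/7778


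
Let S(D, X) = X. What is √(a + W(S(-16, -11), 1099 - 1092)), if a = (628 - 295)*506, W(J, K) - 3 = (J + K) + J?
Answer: √168486 ≈ 410.47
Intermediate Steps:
W(J, K) = 3 + K + 2*J (W(J, K) = 3 + ((J + K) + J) = 3 + (K + 2*J) = 3 + K + 2*J)
a = 168498 (a = 333*506 = 168498)
√(a + W(S(-16, -11), 1099 - 1092)) = √(168498 + (3 + (1099 - 1092) + 2*(-11))) = √(168498 + (3 + 7 - 22)) = √(168498 - 12) = √168486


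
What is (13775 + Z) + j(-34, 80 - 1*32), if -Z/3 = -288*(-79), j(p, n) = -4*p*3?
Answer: -54073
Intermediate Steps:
j(p, n) = -12*p
Z = -68256 (Z = -(-864)*(-79) = -3*22752 = -68256)
(13775 + Z) + j(-34, 80 - 1*32) = (13775 - 68256) - 12*(-34) = -54481 + 408 = -54073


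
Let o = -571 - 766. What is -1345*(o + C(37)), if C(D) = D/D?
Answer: 1796920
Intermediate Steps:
o = -1337
C(D) = 1
-1345*(o + C(37)) = -1345*(-1337 + 1) = -1345*(-1336) = 1796920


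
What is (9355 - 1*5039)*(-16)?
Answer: -69056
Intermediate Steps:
(9355 - 1*5039)*(-16) = (9355 - 5039)*(-16) = 4316*(-16) = -69056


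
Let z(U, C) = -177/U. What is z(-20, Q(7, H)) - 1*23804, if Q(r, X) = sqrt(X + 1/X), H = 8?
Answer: -475903/20 ≈ -23795.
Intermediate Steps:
z(-20, Q(7, H)) - 1*23804 = -177/(-20) - 1*23804 = -177*(-1/20) - 23804 = 177/20 - 23804 = -475903/20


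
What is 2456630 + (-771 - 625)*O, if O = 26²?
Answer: 1512934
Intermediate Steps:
O = 676
2456630 + (-771 - 625)*O = 2456630 + (-771 - 625)*676 = 2456630 - 1396*676 = 2456630 - 943696 = 1512934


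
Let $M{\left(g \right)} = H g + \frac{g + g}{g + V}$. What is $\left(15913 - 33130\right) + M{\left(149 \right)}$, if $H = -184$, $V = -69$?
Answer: $- \frac{1785171}{40} \approx -44629.0$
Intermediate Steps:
$M{\left(g \right)} = - 184 g + \frac{2 g}{-69 + g}$ ($M{\left(g \right)} = - 184 g + \frac{g + g}{g - 69} = - 184 g + \frac{2 g}{-69 + g}$)
$\left(15913 - 33130\right) + M{\left(149 \right)} = \left(15913 - 33130\right) + 2 \cdot 149 \frac{1}{-69 + 149} \left(6349 - 13708\right) = -17217 + 2 \cdot 149 \cdot \frac{1}{80} \left(6349 - 13708\right) = -17217 + 2 \cdot 149 \cdot \frac{1}{80} \left(-7359\right) = -17217 - \frac{1096491}{40} = - \frac{1785171}{40}$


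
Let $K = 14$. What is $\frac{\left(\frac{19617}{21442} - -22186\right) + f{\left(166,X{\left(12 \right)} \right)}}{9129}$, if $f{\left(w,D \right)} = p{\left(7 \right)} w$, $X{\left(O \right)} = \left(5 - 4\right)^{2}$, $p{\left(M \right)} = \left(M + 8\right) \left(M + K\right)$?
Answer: $\frac{1596934009}{195744018} \approx 8.1583$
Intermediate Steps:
$p{\left(M \right)} = \left(8 + M\right) \left(14 + M\right)$ ($p{\left(M \right)} = \left(M + 8\right) \left(M + 14\right) = \left(8 + M\right) \left(14 + M\right)$)
$X{\left(O \right)} = 1$ ($X{\left(O \right)} = 1^{2} = 1$)
$f{\left(w,D \right)} = 315 w$ ($f{\left(w,D \right)} = \left(112 + 7^{2} + 22 \cdot 7\right) w = \left(112 + 49 + 154\right) w = 315 w$)
$\frac{\left(\frac{19617}{21442} - -22186\right) + f{\left(166,X{\left(12 \right)} \right)}}{9129} = \frac{\left(\frac{19617}{21442} - -22186\right) + 315 \cdot 166}{9129} = \left(\left(19617 \cdot \frac{1}{21442} + 22186\right) + 52290\right) \frac{1}{9129} = \left(\left(\frac{19617}{21442} + 22186\right) + 52290\right) \frac{1}{9129} = \left(\frac{475731829}{21442} + 52290\right) \frac{1}{9129} = \frac{1596934009}{21442} \cdot \frac{1}{9129} = \frac{1596934009}{195744018}$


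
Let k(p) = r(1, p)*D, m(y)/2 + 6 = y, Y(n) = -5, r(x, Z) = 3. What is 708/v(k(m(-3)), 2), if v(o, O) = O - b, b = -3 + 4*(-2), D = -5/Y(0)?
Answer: 708/13 ≈ 54.462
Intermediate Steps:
m(y) = -12 + 2*y
D = 1 (D = -5/(-5) = -5*(-⅕) = 1)
k(p) = 3 (k(p) = 3*1 = 3)
b = -11 (b = -3 - 8 = -11)
v(o, O) = 11 + O (v(o, O) = O - 1*(-11) = O + 11 = 11 + O)
708/v(k(m(-3)), 2) = 708/(11 + 2) = 708/13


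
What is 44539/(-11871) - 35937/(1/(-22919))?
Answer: 9777431618174/11871 ≈ 8.2364e+8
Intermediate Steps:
44539/(-11871) - 35937/(1/(-22919)) = 44539*(-1/11871) - 35937/(-1/22919) = -44539/11871 - 35937*(-22919) = -44539/11871 + 823640103 = 9777431618174/11871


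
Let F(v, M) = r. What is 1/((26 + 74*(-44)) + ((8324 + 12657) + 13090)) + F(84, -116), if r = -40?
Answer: -1233639/30841 ≈ -40.000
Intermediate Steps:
F(v, M) = -40
1/((26 + 74*(-44)) + ((8324 + 12657) + 13090)) + F(84, -116) = 1/((26 + 74*(-44)) + ((8324 + 12657) + 13090)) - 40 = 1/((26 - 3256) + (20981 + 13090)) - 40 = 1/(-3230 + 34071) - 40 = 1/30841 - 40 = -1233639/30841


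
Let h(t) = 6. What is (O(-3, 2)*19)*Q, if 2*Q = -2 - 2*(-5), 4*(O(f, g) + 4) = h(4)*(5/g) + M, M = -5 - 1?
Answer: -133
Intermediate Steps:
M = -6
O(f, g) = -11/2 + 15/(2*g) (O(f, g) = -4 + (6*(5/g) - 6)/4 = -4 + (30/g - 6)/4 = -4 + (-6 + 30/g)/4 = -4 + (-3/2 + 15/(2*g)) = -11/2 + 15/(2*g))
Q = 4 (Q = (-2 - 2*(-5))/2 = (-2 + 10)/2 = (½)*8 = 4)
(O(-3, 2)*19)*Q = (((½)*(15 - 11*2)/2)*19)*4 = (((½)*(½)*(15 - 22))*19)*4 = (((½)*(½)*(-7))*19)*4 = -7/4*19*4 = -133/4*4 = -133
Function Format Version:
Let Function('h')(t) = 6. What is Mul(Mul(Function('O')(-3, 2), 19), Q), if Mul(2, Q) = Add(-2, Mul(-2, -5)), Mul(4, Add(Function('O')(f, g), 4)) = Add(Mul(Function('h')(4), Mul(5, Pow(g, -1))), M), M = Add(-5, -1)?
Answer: -133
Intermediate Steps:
M = -6
Function('O')(f, g) = Add(Rational(-11, 2), Mul(Rational(15, 2), Pow(g, -1))) (Function('O')(f, g) = Add(-4, Mul(Rational(1, 4), Add(Mul(6, Mul(5, Pow(g, -1))), -6))) = Add(-4, Mul(Rational(1, 4), Add(Mul(30, Pow(g, -1)), -6))) = Add(-4, Mul(Rational(1, 4), Add(-6, Mul(30, Pow(g, -1))))) = Add(-4, Add(Rational(-3, 2), Mul(Rational(15, 2), Pow(g, -1)))) = Add(Rational(-11, 2), Mul(Rational(15, 2), Pow(g, -1))))
Q = 4 (Q = Mul(Rational(1, 2), Add(-2, Mul(-2, -5))) = Mul(Rational(1, 2), Add(-2, 10)) = Mul(Rational(1, 2), 8) = 4)
Mul(Mul(Function('O')(-3, 2), 19), Q) = Mul(Mul(Mul(Rational(1, 2), Pow(2, -1), Add(15, Mul(-11, 2))), 19), 4) = Mul(Mul(Mul(Rational(1, 2), Rational(1, 2), Add(15, -22)), 19), 4) = Mul(Mul(Mul(Rational(1, 2), Rational(1, 2), -7), 19), 4) = Mul(Mul(Rational(-7, 4), 19), 4) = Mul(Rational(-133, 4), 4) = -133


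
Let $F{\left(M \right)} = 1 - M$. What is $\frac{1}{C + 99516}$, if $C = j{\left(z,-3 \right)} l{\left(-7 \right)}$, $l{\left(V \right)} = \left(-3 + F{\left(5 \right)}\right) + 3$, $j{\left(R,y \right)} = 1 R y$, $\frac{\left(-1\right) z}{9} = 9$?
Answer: $\frac{1}{98544} \approx 1.0148 \cdot 10^{-5}$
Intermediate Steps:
$z = -81$ ($z = \left(-9\right) 9 = -81$)
$j{\left(R,y \right)} = R y$
$l{\left(V \right)} = -4$ ($l{\left(V \right)} = \left(-3 + \left(1 - 5\right)\right) + 3 = \left(-3 - 4\right) + 3 = -7 + 3 = -4$)
$C = -972$ ($C = \left(-81\right) \left(-3\right) \left(-4\right) = 243 \left(-4\right) = -972$)
$\frac{1}{C + 99516} = \frac{1}{-972 + 99516} = \frac{1}{98544}$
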